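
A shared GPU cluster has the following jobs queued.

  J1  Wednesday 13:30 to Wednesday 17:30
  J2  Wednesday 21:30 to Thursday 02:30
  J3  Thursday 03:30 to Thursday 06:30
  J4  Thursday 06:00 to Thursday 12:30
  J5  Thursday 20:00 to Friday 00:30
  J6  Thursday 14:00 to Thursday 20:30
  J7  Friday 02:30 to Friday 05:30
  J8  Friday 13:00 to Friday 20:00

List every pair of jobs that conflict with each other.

J3 & J4, J5 & J6

Two intervals overlap when each starts before the other ends.
Sorted by start: J1, J2, J3, J4, J6, J5, J7, J8.
J2 starts after J1 ends — done with J1.
J3 starts after J2 ends — done with J2.
J4 starts before J3 ends → J3 and J4 overlap.
J6 starts after J3 ends — done with J3.
J6 starts after J4 ends — done with J4.
J5 starts before J6 ends → J6 and J5 overlap.
J7 starts after J6 ends — done with J6.
J7 starts after J5 ends — done with J5.
J8 starts after J7 ends.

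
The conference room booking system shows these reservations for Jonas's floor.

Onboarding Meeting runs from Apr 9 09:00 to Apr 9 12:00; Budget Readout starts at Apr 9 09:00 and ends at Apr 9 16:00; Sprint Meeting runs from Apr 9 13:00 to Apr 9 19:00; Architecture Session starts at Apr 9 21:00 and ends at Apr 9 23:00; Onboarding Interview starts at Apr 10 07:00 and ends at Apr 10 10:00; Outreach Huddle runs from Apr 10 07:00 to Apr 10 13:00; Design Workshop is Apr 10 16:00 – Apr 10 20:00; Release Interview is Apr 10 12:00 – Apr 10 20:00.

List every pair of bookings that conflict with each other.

Budget Readout & Onboarding Meeting, Budget Readout & Sprint Meeting, Design Workshop & Release Interview, Onboarding Interview & Outreach Huddle, Outreach Huddle & Release Interview

Sorted by start: Onboarding Meeting, Budget Readout, Sprint Meeting, Architecture Session, Onboarding Interview, Outreach Huddle, Release Interview, Design Workshop.
Budget Readout starts before Onboarding Meeting ends → Onboarding Meeting and Budget Readout overlap.
Sprint Meeting starts after Onboarding Meeting ends; Onboarding Meeting is clear from here.
Sprint Meeting starts before Budget Readout ends → Budget Readout and Sprint Meeting overlap.
Architecture Session starts after Budget Readout ends; Budget Readout is clear from here.
Architecture Session starts after Sprint Meeting ends; Sprint Meeting is clear from here.
Onboarding Interview starts after Architecture Session ends; Architecture Session is clear from here.
Outreach Huddle starts before Onboarding Interview ends → Onboarding Interview and Outreach Huddle overlap.
Release Interview starts after Onboarding Interview ends; Onboarding Interview is clear from here.
Release Interview starts before Outreach Huddle ends → Outreach Huddle and Release Interview overlap.
Design Workshop starts after Outreach Huddle ends.
Design Workshop starts before Release Interview ends → Release Interview and Design Workshop overlap.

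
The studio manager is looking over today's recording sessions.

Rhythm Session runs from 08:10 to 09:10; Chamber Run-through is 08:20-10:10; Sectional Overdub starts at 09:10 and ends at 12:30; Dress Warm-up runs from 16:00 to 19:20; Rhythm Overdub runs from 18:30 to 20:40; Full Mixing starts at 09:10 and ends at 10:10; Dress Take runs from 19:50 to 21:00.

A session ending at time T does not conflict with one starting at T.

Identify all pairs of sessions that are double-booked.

Sorted by start: Rhythm Session, Chamber Run-through, Sectional Overdub, Full Mixing, Dress Warm-up, Rhythm Overdub, Dress Take.
Chamber Run-through starts before Rhythm Session ends → Rhythm Session and Chamber Run-through overlap.
Sectional Overdub starts exactly when Rhythm Session ends (back-to-back, no overlap) — done with Rhythm Session.
Sectional Overdub starts before Chamber Run-through ends → Chamber Run-through and Sectional Overdub overlap.
Full Mixing starts before Chamber Run-through ends → Chamber Run-through and Full Mixing overlap.
Dress Warm-up starts after Chamber Run-through ends — done with Chamber Run-through.
Full Mixing starts before Sectional Overdub ends → Sectional Overdub and Full Mixing overlap.
Dress Warm-up starts after Sectional Overdub ends — done with Sectional Overdub.
Dress Warm-up starts after Full Mixing ends — done with Full Mixing.
Rhythm Overdub starts before Dress Warm-up ends → Dress Warm-up and Rhythm Overdub overlap.
Dress Take starts after Dress Warm-up ends.
Dress Take starts before Rhythm Overdub ends → Rhythm Overdub and Dress Take overlap.

Chamber Run-through & Full Mixing, Chamber Run-through & Rhythm Session, Chamber Run-through & Sectional Overdub, Dress Take & Rhythm Overdub, Dress Warm-up & Rhythm Overdub, Full Mixing & Sectional Overdub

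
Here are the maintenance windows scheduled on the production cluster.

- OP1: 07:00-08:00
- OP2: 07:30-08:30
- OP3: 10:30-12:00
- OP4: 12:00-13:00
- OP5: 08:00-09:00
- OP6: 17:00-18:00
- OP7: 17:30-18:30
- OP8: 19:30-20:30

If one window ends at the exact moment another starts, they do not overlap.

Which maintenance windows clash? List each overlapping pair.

Two intervals overlap when each starts before the other ends.
Sorted by start: OP1, OP2, OP5, OP3, OP4, OP6, OP7, OP8.
OP2 starts before OP1 ends → OP1 and OP2 overlap.
OP5 starts exactly when OP1 ends (back-to-back, no overlap), so OP1 has no further overlaps.
OP5 starts before OP2 ends → OP2 and OP5 overlap.
OP3 starts after OP2 ends, so OP2 has no further overlaps.
OP3 starts after OP5 ends, so OP5 has no further overlaps.
OP4 starts exactly when OP3 ends (back-to-back, no overlap), so OP3 has no further overlaps.
OP6 starts after OP4 ends, so OP4 has no further overlaps.
OP7 starts before OP6 ends → OP6 and OP7 overlap.
OP8 starts after OP6 ends.
OP8 starts after OP7 ends.

OP1 & OP2, OP2 & OP5, OP6 & OP7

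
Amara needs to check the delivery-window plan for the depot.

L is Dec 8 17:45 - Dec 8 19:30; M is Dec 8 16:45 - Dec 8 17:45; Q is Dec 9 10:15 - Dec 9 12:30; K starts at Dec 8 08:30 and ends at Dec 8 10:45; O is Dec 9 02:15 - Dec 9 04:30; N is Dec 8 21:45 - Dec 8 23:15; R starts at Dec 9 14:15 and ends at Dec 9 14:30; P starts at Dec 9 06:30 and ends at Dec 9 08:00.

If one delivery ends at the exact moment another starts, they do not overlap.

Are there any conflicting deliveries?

Sorted by start: K, M, L, N, O, P, Q, R.
M starts after K ends — done with K.
L starts exactly when M ends (back-to-back, no overlap) — done with M.
N starts after L ends — done with L.
O starts after N ends — done with N.
P starts after O ends — done with O.
Q starts after P ends — done with P.
R starts after Q ends.
Every pair is clear; the schedule has no overlaps.

No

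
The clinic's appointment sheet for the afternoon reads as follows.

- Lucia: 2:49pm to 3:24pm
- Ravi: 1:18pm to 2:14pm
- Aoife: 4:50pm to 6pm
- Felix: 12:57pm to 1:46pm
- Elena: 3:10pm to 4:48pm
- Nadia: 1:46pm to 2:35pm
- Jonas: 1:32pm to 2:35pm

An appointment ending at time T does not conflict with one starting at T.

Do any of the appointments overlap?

Yes

Sorted by start: Felix, Ravi, Jonas, Nadia, Lucia, Elena, Aoife.
Ravi starts before Felix ends → Felix and Ravi overlap.
That's a conflict, so the schedule is not conflict-free.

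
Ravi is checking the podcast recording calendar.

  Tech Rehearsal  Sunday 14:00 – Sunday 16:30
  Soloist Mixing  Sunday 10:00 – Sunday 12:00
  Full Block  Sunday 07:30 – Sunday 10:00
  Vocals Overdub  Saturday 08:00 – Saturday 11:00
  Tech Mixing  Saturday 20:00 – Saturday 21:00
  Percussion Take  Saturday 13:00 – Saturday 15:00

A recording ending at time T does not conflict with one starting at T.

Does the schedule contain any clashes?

Sorted by start: Vocals Overdub, Percussion Take, Tech Mixing, Full Block, Soloist Mixing, Tech Rehearsal.
Percussion Take starts after Vocals Overdub ends — done with Vocals Overdub.
Tech Mixing starts after Percussion Take ends — done with Percussion Take.
Full Block starts after Tech Mixing ends — done with Tech Mixing.
Soloist Mixing starts exactly when Full Block ends (back-to-back, no overlap) — done with Full Block.
Tech Rehearsal starts after Soloist Mixing ends.
Every pair is clear; the schedule has no overlaps.

No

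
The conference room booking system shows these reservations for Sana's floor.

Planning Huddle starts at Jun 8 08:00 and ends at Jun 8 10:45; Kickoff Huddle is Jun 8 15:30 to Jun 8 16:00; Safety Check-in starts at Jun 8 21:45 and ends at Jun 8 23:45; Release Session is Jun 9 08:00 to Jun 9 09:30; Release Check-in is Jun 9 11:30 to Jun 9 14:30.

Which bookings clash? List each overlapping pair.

Sorted by start: Planning Huddle, Kickoff Huddle, Safety Check-in, Release Session, Release Check-in.
Kickoff Huddle starts after Planning Huddle ends — done with Planning Huddle.
Safety Check-in starts after Kickoff Huddle ends — done with Kickoff Huddle.
Release Session starts after Safety Check-in ends — done with Safety Check-in.
Release Check-in starts after Release Session ends.

no overlapping pairs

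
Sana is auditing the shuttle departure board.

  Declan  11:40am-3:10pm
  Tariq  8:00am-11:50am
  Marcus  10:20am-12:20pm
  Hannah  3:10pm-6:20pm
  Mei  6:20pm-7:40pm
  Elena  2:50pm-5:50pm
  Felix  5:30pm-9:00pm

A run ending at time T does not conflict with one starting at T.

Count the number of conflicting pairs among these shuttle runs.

8

Two intervals overlap when each starts before the other ends.
Sorted by start: Tariq, Marcus, Declan, Elena, Hannah, Felix, Mei.
Marcus starts before Tariq ends → Tariq and Marcus overlap.
Declan starts before Tariq ends → Tariq and Declan overlap.
Elena starts after Tariq ends — done with Tariq.
Declan starts before Marcus ends → Marcus and Declan overlap.
Elena starts after Marcus ends — done with Marcus.
Elena starts before Declan ends → Declan and Elena overlap.
Hannah starts exactly when Declan ends (back-to-back, no overlap) — done with Declan.
Hannah starts before Elena ends → Elena and Hannah overlap.
Felix starts before Elena ends → Elena and Felix overlap.
Mei starts after Elena ends.
Felix starts before Hannah ends → Hannah and Felix overlap.
Mei starts exactly when Hannah ends (back-to-back, no overlap).
Mei starts before Felix ends → Felix and Mei overlap.
Overlapping pairs: Declan & Elena, Declan & Marcus, Declan & Tariq, Elena & Felix, Elena & Hannah, Felix & Hannah, Felix & Mei, Marcus & Tariq — 8 in total.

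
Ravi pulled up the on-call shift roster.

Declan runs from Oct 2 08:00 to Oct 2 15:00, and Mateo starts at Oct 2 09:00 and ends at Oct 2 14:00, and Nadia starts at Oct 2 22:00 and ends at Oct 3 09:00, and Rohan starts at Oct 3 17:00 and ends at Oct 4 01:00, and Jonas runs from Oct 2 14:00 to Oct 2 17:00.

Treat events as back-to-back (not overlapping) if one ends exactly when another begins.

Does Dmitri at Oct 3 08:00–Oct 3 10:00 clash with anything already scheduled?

Declan: ends Oct 2 15:00 at or before Dmitri starts Oct 3 08:00 → clear.
Mateo: ends Oct 2 14:00 at or before Dmitri starts Oct 3 08:00 → clear.
Jonas: ends Oct 2 17:00 at or before Dmitri starts Oct 3 08:00 → clear.
Nadia: starts Oct 2 22:00 before Dmitri ends Oct 3 10:00, and ends Oct 3 09:00 after Dmitri starts Oct 3 08:00 → overlap.
Rohan: starts Oct 3 17:00 at or after Dmitri ends Oct 3 10:00 → clear.
Dmitri overlaps Nadia.

Yes — it overlaps Nadia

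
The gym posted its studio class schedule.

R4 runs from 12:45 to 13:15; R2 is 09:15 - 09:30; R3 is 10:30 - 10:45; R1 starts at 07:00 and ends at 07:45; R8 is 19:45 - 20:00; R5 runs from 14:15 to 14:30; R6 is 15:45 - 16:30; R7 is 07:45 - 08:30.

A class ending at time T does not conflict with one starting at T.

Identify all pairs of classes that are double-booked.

no overlapping pairs

Sorted by start: R1, R7, R2, R3, R4, R5, R6, R8.
R7 starts exactly when R1 ends (back-to-back, no overlap); R1 is clear from here.
R2 starts after R7 ends; R7 is clear from here.
R3 starts after R2 ends; R2 is clear from here.
R4 starts after R3 ends; R3 is clear from here.
R5 starts after R4 ends; R4 is clear from here.
R6 starts after R5 ends; R5 is clear from here.
R8 starts after R6 ends.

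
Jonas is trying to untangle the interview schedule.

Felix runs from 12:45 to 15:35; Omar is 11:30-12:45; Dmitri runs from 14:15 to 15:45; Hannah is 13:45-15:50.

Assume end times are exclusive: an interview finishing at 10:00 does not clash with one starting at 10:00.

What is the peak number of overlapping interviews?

3

Walk through starts and ends in time order (an end at T is processed before a start at T):
11:30 start Omar → 1
12:45 end Omar → 0
12:45 start Felix → 1
13:45 start Hannah → 2
14:15 start Dmitri → 3
15:35 end Felix → 2
15:45 end Dmitri → 1
15:50 end Hannah → 0
Peak is 3, at 14:15 (Dmitri, Felix, Hannah).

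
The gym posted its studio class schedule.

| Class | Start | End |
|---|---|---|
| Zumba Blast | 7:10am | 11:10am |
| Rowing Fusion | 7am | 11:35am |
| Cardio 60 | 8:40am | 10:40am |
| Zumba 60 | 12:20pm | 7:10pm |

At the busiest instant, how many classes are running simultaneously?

3

Sort all start/end points and keep a running count:
7am start Rowing Fusion → 1
7:10am start Zumba Blast → 2
8:40am start Cardio 60 → 3
10:40am end Cardio 60 → 2
11:10am end Zumba Blast → 1
11:35am end Rowing Fusion → 0
12:20pm start Zumba 60 → 1
7:10pm end Zumba 60 → 0
Peak is 3, at 8:40am (Cardio 60, Rowing Fusion, Zumba Blast).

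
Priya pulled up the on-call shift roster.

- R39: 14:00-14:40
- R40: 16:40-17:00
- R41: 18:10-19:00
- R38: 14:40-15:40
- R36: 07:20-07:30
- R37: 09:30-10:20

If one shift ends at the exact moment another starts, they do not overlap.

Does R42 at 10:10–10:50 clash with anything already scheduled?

Yes — it overlaps R37

R36: ends 07:30 at or before R42 starts 10:10 → clear.
R37: starts 09:30 before R42 ends 10:50, and ends 10:20 after R42 starts 10:10 → overlap.
R39: starts 14:00 at or after R42 ends 10:50 → clear.
R38: starts 14:40 at or after R42 ends 10:50 → clear.
R40: starts 16:40 at or after R42 ends 10:50 → clear.
R41: starts 18:10 at or after R42 ends 10:50 → clear.
R42 overlaps R37.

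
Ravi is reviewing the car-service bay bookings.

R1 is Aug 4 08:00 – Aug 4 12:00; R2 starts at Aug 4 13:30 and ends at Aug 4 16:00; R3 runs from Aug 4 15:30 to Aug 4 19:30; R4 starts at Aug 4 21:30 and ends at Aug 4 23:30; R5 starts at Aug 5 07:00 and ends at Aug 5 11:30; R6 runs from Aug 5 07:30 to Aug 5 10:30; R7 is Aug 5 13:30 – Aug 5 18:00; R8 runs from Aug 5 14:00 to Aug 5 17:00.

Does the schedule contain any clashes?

Sorted by start: R1, R2, R3, R4, R5, R6, R7, R8.
R2 starts after R1 ends — done with R1.
R3 starts before R2 ends → R2 and R3 overlap.
That's a conflict, so the schedule is not conflict-free.

Yes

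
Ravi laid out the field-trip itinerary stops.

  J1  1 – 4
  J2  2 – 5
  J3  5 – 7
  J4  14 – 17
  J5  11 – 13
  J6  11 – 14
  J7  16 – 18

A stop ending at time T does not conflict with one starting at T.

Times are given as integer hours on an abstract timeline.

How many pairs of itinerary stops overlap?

3

Sorted by start: J1, J2, J3, J5, J6, J4, J7.
J2 starts before J1 ends → J1 and J2 overlap.
J3 starts after J1 ends — done with J1.
J3 starts exactly when J2 ends (back-to-back, no overlap) — done with J2.
J5 starts after J3 ends — done with J3.
J6 starts before J5 ends → J5 and J6 overlap.
J4 starts after J5 ends — done with J5.
J4 starts exactly when J6 ends (back-to-back, no overlap) — done with J6.
J7 starts before J4 ends → J4 and J7 overlap.
Overlapping pairs: J1 & J2, J4 & J7, J5 & J6 — 3 in total.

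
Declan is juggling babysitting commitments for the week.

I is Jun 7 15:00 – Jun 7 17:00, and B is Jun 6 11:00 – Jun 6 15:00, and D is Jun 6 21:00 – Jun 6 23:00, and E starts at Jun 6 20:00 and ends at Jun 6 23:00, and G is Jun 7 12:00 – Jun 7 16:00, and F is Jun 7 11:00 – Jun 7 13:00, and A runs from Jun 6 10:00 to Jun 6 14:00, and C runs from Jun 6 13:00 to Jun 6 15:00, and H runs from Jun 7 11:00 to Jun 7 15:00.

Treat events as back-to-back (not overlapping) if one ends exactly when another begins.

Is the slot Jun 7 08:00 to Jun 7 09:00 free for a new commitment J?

Yes — the slot is free

A: ends Jun 6 14:00 at or before J starts Jun 7 08:00 → clear.
B: ends Jun 6 15:00 at or before J starts Jun 7 08:00 → clear.
C: ends Jun 6 15:00 at or before J starts Jun 7 08:00 → clear.
E: ends Jun 6 23:00 at or before J starts Jun 7 08:00 → clear.
D: ends Jun 6 23:00 at or before J starts Jun 7 08:00 → clear.
F: starts Jun 7 11:00 at or after J ends Jun 7 09:00 → clear.
H: starts Jun 7 11:00 at or after J ends Jun 7 09:00 → clear.
G: starts Jun 7 12:00 at or after J ends Jun 7 09:00 → clear.
I: starts Jun 7 15:00 at or after J ends Jun 7 09:00 → clear.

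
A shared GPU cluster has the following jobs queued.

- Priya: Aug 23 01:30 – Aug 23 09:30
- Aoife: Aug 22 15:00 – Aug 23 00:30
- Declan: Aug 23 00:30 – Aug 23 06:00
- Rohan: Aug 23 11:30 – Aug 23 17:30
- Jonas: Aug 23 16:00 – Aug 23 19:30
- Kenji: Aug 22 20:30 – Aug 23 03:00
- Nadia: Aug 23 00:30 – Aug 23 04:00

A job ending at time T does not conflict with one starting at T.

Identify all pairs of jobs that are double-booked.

Two intervals overlap when each starts before the other ends.
Sorted by start: Aoife, Kenji, Nadia, Declan, Priya, Rohan, Jonas.
Kenji starts before Aoife ends → Aoife and Kenji overlap.
Nadia starts exactly when Aoife ends (back-to-back, no overlap), so Aoife has no further overlaps.
Nadia starts before Kenji ends → Kenji and Nadia overlap.
Declan starts before Kenji ends → Kenji and Declan overlap.
Priya starts before Kenji ends → Kenji and Priya overlap.
Rohan starts after Kenji ends, so Kenji has no further overlaps.
Declan starts before Nadia ends → Nadia and Declan overlap.
Priya starts before Nadia ends → Nadia and Priya overlap.
Rohan starts after Nadia ends, so Nadia has no further overlaps.
Priya starts before Declan ends → Declan and Priya overlap.
Rohan starts after Declan ends, so Declan has no further overlaps.
Rohan starts after Priya ends, so Priya has no further overlaps.
Jonas starts before Rohan ends → Rohan and Jonas overlap.

Aoife & Kenji, Declan & Kenji, Declan & Nadia, Declan & Priya, Jonas & Rohan, Kenji & Nadia, Kenji & Priya, Nadia & Priya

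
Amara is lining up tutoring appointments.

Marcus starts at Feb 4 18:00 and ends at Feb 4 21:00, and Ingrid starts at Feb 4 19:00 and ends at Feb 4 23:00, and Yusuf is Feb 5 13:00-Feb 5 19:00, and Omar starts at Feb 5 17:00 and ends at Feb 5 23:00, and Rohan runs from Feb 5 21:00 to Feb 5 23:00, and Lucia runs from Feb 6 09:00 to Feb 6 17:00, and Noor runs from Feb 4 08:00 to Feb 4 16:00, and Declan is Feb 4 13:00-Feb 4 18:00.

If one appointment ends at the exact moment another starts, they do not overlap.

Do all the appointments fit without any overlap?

No

Sorted by start: Noor, Declan, Marcus, Ingrid, Yusuf, Omar, Rohan, Lucia.
Declan starts before Noor ends → Noor and Declan overlap.
That's a conflict, so the schedule is not conflict-free.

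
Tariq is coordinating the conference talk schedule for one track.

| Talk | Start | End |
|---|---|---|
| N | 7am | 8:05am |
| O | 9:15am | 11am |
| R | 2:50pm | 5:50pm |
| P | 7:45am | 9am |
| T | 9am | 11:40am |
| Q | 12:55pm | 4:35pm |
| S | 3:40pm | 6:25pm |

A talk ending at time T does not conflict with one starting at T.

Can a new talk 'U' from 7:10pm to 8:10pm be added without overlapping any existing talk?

N: ends 8:05am at or before U starts 7:10pm → clear.
P: ends 9am at or before U starts 7:10pm → clear.
T: ends 11:40am at or before U starts 7:10pm → clear.
O: ends 11am at or before U starts 7:10pm → clear.
Q: ends 4:35pm at or before U starts 7:10pm → clear.
R: ends 5:50pm at or before U starts 7:10pm → clear.
S: ends 6:25pm at or before U starts 7:10pm → clear.

Yes — the slot is free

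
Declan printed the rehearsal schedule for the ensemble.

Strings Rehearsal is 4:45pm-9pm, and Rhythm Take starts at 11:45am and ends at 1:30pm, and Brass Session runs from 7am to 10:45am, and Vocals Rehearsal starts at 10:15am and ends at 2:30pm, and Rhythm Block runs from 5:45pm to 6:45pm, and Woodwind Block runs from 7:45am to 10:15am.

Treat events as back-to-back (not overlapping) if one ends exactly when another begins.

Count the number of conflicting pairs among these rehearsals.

4

Sorted by start: Brass Session, Woodwind Block, Vocals Rehearsal, Rhythm Take, Strings Rehearsal, Rhythm Block.
Woodwind Block starts before Brass Session ends → Brass Session and Woodwind Block overlap.
Vocals Rehearsal starts before Brass Session ends → Brass Session and Vocals Rehearsal overlap.
Rhythm Take starts after Brass Session ends, so nothing later overlaps Brass Session either.
Vocals Rehearsal starts exactly when Woodwind Block ends (back-to-back, no overlap), so nothing later overlaps Woodwind Block either.
Rhythm Take starts before Vocals Rehearsal ends → Vocals Rehearsal and Rhythm Take overlap.
Strings Rehearsal starts after Vocals Rehearsal ends, so nothing later overlaps Vocals Rehearsal either.
Strings Rehearsal starts after Rhythm Take ends, so nothing later overlaps Rhythm Take either.
Rhythm Block starts before Strings Rehearsal ends → Strings Rehearsal and Rhythm Block overlap.
Overlapping pairs: Brass Session & Vocals Rehearsal, Brass Session & Woodwind Block, Rhythm Block & Strings Rehearsal, Rhythm Take & Vocals Rehearsal — 4 in total.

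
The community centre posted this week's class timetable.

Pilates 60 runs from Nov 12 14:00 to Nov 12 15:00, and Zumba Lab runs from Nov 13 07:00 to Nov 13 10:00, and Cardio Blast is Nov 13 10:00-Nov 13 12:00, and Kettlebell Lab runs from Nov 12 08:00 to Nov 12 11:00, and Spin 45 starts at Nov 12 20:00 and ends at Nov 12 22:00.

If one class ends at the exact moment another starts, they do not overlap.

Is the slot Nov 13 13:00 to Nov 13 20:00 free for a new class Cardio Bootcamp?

Yes — the slot is free

Kettlebell Lab: ends Nov 12 11:00 at or before Cardio Bootcamp starts Nov 13 13:00 → clear.
Pilates 60: ends Nov 12 15:00 at or before Cardio Bootcamp starts Nov 13 13:00 → clear.
Spin 45: ends Nov 12 22:00 at or before Cardio Bootcamp starts Nov 13 13:00 → clear.
Zumba Lab: ends Nov 13 10:00 at or before Cardio Bootcamp starts Nov 13 13:00 → clear.
Cardio Blast: ends Nov 13 12:00 at or before Cardio Bootcamp starts Nov 13 13:00 → clear.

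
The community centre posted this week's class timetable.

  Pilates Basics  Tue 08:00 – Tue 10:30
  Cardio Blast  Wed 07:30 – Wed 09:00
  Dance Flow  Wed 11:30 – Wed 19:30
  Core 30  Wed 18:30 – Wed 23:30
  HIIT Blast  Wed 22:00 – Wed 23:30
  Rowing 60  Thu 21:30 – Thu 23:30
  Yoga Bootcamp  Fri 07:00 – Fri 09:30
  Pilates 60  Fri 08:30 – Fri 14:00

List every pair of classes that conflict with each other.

Core 30 & Dance Flow, Core 30 & HIIT Blast, Pilates 60 & Yoga Bootcamp

Sorted by start: Pilates Basics, Cardio Blast, Dance Flow, Core 30, HIIT Blast, Rowing 60, Yoga Bootcamp, Pilates 60.
Cardio Blast starts after Pilates Basics ends — done with Pilates Basics.
Dance Flow starts after Cardio Blast ends — done with Cardio Blast.
Core 30 starts before Dance Flow ends → Dance Flow and Core 30 overlap.
HIIT Blast starts after Dance Flow ends — done with Dance Flow.
HIIT Blast starts before Core 30 ends → Core 30 and HIIT Blast overlap.
Rowing 60 starts after Core 30 ends — done with Core 30.
Rowing 60 starts after HIIT Blast ends — done with HIIT Blast.
Yoga Bootcamp starts after Rowing 60 ends — done with Rowing 60.
Pilates 60 starts before Yoga Bootcamp ends → Yoga Bootcamp and Pilates 60 overlap.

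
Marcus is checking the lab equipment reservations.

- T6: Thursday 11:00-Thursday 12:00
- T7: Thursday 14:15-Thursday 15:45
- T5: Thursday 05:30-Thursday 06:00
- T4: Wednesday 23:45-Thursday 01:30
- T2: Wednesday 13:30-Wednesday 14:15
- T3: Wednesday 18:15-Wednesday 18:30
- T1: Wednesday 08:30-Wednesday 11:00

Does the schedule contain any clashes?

No

Two intervals overlap when each starts before the other ends.
Sorted by start: T1, T2, T3, T4, T5, T6, T7.
T2 starts after T1 ends; T1 is clear from here.
T3 starts after T2 ends; T2 is clear from here.
T4 starts after T3 ends; T3 is clear from here.
T5 starts after T4 ends; T4 is clear from here.
T6 starts after T5 ends; T5 is clear from here.
T7 starts after T6 ends.
Every pair is clear; the schedule has no overlaps.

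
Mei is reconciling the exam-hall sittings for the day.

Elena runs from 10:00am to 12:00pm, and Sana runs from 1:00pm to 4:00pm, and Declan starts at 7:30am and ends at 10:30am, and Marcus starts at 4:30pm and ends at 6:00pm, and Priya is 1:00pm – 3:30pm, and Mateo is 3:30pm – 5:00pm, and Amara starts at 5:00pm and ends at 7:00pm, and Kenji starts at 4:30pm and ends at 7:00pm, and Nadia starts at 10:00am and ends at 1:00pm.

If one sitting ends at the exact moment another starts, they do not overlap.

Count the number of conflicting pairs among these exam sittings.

Sorted by start: Declan, Nadia, Elena, Sana, Priya, Mateo, Kenji, Marcus, Amara.
Nadia starts before Declan ends → Declan and Nadia overlap.
Elena starts before Declan ends → Declan and Elena overlap.
Sana starts after Declan ends, so Declan has no further overlaps.
Elena starts before Nadia ends → Nadia and Elena overlap.
Sana starts exactly when Nadia ends (back-to-back, no overlap), so Nadia has no further overlaps.
Sana starts after Elena ends, so Elena has no further overlaps.
Priya starts before Sana ends → Sana and Priya overlap.
Mateo starts before Sana ends → Sana and Mateo overlap.
Kenji starts after Sana ends, so Sana has no further overlaps.
Mateo starts exactly when Priya ends (back-to-back, no overlap), so Priya has no further overlaps.
Kenji starts before Mateo ends → Mateo and Kenji overlap.
Marcus starts before Mateo ends → Mateo and Marcus overlap.
Amara starts exactly when Mateo ends (back-to-back, no overlap).
Marcus starts before Kenji ends → Kenji and Marcus overlap.
Amara starts before Kenji ends → Kenji and Amara overlap.
Amara starts before Marcus ends → Marcus and Amara overlap.
Overlapping pairs: Amara & Kenji, Amara & Marcus, Declan & Elena, Declan & Nadia, Elena & Nadia, Kenji & Marcus, Kenji & Mateo, Marcus & Mateo, Mateo & Sana, Priya & Sana — 10 in total.

10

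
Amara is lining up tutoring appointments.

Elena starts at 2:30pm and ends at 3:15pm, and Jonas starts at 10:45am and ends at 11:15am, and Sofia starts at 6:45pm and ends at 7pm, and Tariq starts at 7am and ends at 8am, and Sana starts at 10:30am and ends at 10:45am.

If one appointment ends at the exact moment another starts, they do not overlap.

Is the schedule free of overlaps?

Yes

Two intervals overlap when each starts before the other ends.
Sorted by start: Tariq, Sana, Jonas, Elena, Sofia.
Sana starts after Tariq ends, so Tariq has no further overlaps.
Jonas starts exactly when Sana ends (back-to-back, no overlap), so Sana has no further overlaps.
Elena starts after Jonas ends, so Jonas has no further overlaps.
Sofia starts after Elena ends.
Every pair is clear; the schedule has no overlaps.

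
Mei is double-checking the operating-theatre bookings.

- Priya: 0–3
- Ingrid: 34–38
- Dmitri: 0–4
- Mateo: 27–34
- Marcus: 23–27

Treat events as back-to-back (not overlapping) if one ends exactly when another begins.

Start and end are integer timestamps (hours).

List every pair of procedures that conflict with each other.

Dmitri & Priya

Sorted by start: Priya, Dmitri, Marcus, Mateo, Ingrid.
Dmitri starts before Priya ends → Priya and Dmitri overlap.
Marcus starts after Priya ends — done with Priya.
Marcus starts after Dmitri ends — done with Dmitri.
Mateo starts exactly when Marcus ends (back-to-back, no overlap) — done with Marcus.
Ingrid starts exactly when Mateo ends (back-to-back, no overlap).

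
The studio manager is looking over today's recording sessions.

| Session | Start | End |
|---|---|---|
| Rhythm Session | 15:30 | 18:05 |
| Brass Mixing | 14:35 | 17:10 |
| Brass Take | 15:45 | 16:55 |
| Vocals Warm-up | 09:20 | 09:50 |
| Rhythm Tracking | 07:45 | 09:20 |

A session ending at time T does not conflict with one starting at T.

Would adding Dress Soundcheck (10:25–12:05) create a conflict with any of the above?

No — it doesn't clash with anything

Rhythm Tracking: ends 09:20 at or before Dress Soundcheck starts 10:25 → clear.
Vocals Warm-up: ends 09:50 at or before Dress Soundcheck starts 10:25 → clear.
Brass Mixing: starts 14:35 at or after Dress Soundcheck ends 12:05 → clear.
Rhythm Session: starts 15:30 at or after Dress Soundcheck ends 12:05 → clear.
Brass Take: starts 15:45 at or after Dress Soundcheck ends 12:05 → clear.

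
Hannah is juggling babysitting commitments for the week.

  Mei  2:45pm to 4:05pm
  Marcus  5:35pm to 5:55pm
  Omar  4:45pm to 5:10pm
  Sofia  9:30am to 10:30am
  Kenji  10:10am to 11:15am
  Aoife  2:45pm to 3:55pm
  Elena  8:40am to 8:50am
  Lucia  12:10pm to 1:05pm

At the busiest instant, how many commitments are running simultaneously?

Sweep the timeline, counting +1 at each start and −1 at each end (ends before starts at a tie):
8:40am start Elena → 1
8:50am end Elena → 0
9:30am start Sofia → 1
10:10am start Kenji → 2
10:30am end Sofia → 1
11:15am end Kenji → 0
12:10pm start Lucia → 1
1:05pm end Lucia → 0
2:45pm start Aoife → 1
2:45pm start Mei → 2
3:55pm end Aoife → 1
4:05pm end Mei → 0
4:45pm start Omar → 1
5:10pm end Omar → 0
5:35pm start Marcus → 1
5:55pm end Marcus → 0
Peak is 2, at 10:10am (Kenji, Sofia).

2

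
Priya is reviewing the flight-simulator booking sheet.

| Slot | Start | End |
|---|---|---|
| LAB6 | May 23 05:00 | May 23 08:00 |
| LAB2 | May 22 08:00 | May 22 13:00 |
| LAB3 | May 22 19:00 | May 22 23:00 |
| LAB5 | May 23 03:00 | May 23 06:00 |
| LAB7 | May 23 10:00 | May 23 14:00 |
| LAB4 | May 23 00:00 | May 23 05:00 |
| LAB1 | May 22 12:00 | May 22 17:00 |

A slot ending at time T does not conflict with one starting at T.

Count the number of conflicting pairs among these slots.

Sorted by start: LAB2, LAB1, LAB3, LAB4, LAB5, LAB6, LAB7.
LAB1 starts before LAB2 ends → LAB2 and LAB1 overlap.
LAB3 starts after LAB2 ends, so nothing later overlaps LAB2 either.
LAB3 starts after LAB1 ends, so nothing later overlaps LAB1 either.
LAB4 starts after LAB3 ends, so nothing later overlaps LAB3 either.
LAB5 starts before LAB4 ends → LAB4 and LAB5 overlap.
LAB6 starts exactly when LAB4 ends (back-to-back, no overlap), so nothing later overlaps LAB4 either.
LAB6 starts before LAB5 ends → LAB5 and LAB6 overlap.
LAB7 starts after LAB5 ends.
LAB7 starts after LAB6 ends.
Overlapping pairs: LAB1 & LAB2, LAB4 & LAB5, LAB5 & LAB6 — 3 in total.

3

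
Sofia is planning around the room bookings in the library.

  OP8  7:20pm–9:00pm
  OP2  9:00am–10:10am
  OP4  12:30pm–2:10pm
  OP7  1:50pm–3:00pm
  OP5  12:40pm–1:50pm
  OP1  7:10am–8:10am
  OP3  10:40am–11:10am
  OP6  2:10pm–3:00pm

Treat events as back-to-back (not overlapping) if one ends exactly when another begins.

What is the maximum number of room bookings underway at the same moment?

2

Sweep the timeline, counting +1 at each start and −1 at each end (ends before starts at a tie):
7:10am start OP1 → 1
8:10am end OP1 → 0
9:00am start OP2 → 1
10:10am end OP2 → 0
10:40am start OP3 → 1
11:10am end OP3 → 0
12:30pm start OP4 → 1
12:40pm start OP5 → 2
1:50pm end OP5 → 1
1:50pm start OP7 → 2
2:10pm end OP4 → 1
2:10pm start OP6 → 2
3:00pm end OP6 → 1
3:00pm end OP7 → 0
7:20pm start OP8 → 1
9:00pm end OP8 → 0
Peak is 2, at 12:40pm (OP4, OP5).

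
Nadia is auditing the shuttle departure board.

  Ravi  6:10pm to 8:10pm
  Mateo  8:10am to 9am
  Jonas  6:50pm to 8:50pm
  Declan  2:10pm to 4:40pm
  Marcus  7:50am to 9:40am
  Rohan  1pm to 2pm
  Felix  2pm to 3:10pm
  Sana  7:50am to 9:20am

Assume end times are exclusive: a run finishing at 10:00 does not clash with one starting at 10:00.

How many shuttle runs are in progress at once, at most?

3

Sort all start/end points and keep a running count:
7:50am start Marcus → 1
7:50am start Sana → 2
8:10am start Mateo → 3
9am end Mateo → 2
9:20am end Sana → 1
9:40am end Marcus → 0
1pm start Rohan → 1
2pm end Rohan → 0
2pm start Felix → 1
2:10pm start Declan → 2
3:10pm end Felix → 1
4:40pm end Declan → 0
6:10pm start Ravi → 1
6:50pm start Jonas → 2
8:10pm end Ravi → 1
8:50pm end Jonas → 0
Peak is 3, at 8:10am (Marcus, Mateo, Sana).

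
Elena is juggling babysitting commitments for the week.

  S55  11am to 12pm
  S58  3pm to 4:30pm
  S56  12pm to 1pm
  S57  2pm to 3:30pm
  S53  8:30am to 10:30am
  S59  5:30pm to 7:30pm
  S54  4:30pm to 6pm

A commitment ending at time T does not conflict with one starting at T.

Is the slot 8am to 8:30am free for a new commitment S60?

Yes — the slot is free

S53: starts 8:30am at or after S60 ends 8:30am → clear.
S55: starts 11am at or after S60 ends 8:30am → clear.
S56: starts 12pm at or after S60 ends 8:30am → clear.
S57: starts 2pm at or after S60 ends 8:30am → clear.
S58: starts 3pm at or after S60 ends 8:30am → clear.
S54: starts 4:30pm at or after S60 ends 8:30am → clear.
S59: starts 5:30pm at or after S60 ends 8:30am → clear.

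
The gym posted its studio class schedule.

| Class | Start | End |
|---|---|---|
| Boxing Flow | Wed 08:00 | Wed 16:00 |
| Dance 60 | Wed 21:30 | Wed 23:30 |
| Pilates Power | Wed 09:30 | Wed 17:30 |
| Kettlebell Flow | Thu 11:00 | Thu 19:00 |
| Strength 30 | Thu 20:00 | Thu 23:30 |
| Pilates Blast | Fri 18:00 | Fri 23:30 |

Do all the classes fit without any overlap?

Check each pair: they overlap iff neither finishes before the other starts.
Sorted by start: Boxing Flow, Pilates Power, Dance 60, Kettlebell Flow, Strength 30, Pilates Blast.
Pilates Power starts before Boxing Flow ends → Boxing Flow and Pilates Power overlap.
That's a conflict, so the schedule is not conflict-free.

No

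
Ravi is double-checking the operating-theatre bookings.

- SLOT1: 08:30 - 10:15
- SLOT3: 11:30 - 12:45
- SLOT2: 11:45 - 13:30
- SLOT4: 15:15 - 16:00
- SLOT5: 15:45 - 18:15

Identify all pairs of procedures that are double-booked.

Sorted by start: SLOT1, SLOT3, SLOT2, SLOT4, SLOT5.
SLOT3 starts after SLOT1 ends; SLOT1 is clear from here.
SLOT2 starts before SLOT3 ends → SLOT3 and SLOT2 overlap.
SLOT4 starts after SLOT3 ends; SLOT3 is clear from here.
SLOT4 starts after SLOT2 ends; SLOT2 is clear from here.
SLOT5 starts before SLOT4 ends → SLOT4 and SLOT5 overlap.

SLOT2 & SLOT3, SLOT4 & SLOT5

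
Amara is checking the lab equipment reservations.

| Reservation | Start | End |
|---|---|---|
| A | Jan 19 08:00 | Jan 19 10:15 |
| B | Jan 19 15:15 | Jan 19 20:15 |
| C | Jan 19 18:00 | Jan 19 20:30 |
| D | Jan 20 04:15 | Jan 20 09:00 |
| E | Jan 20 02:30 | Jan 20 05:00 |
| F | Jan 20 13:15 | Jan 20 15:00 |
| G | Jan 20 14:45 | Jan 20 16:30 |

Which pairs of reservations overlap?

B & C, D & E, F & G

Sorted by start: A, B, C, E, D, F, G.
B starts after A ends, so A has no further overlaps.
C starts before B ends → B and C overlap.
E starts after B ends, so B has no further overlaps.
E starts after C ends, so C has no further overlaps.
D starts before E ends → E and D overlap.
F starts after E ends, so E has no further overlaps.
F starts after D ends, so D has no further overlaps.
G starts before F ends → F and G overlap.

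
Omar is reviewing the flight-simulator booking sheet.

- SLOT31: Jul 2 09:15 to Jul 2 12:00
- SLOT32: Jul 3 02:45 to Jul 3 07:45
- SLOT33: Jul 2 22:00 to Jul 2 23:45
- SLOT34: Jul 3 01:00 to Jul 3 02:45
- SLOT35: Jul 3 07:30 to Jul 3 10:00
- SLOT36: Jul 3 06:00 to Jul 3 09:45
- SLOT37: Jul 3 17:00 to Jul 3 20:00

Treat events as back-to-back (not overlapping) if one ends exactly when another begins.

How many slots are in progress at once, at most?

3

Walk through starts and ends in time order (an end at T is processed before a start at T):
Jul 2 09:15 start SLOT31 → 1
Jul 2 12:00 end SLOT31 → 0
Jul 2 22:00 start SLOT33 → 1
Jul 2 23:45 end SLOT33 → 0
Jul 3 01:00 start SLOT34 → 1
Jul 3 02:45 end SLOT34 → 0
Jul 3 02:45 start SLOT32 → 1
Jul 3 06:00 start SLOT36 → 2
Jul 3 07:30 start SLOT35 → 3
Jul 3 07:45 end SLOT32 → 2
Jul 3 09:45 end SLOT36 → 1
Jul 3 10:00 end SLOT35 → 0
Jul 3 17:00 start SLOT37 → 1
Jul 3 20:00 end SLOT37 → 0
Peak is 3, at Jul 3 07:30 (SLOT32, SLOT35, SLOT36).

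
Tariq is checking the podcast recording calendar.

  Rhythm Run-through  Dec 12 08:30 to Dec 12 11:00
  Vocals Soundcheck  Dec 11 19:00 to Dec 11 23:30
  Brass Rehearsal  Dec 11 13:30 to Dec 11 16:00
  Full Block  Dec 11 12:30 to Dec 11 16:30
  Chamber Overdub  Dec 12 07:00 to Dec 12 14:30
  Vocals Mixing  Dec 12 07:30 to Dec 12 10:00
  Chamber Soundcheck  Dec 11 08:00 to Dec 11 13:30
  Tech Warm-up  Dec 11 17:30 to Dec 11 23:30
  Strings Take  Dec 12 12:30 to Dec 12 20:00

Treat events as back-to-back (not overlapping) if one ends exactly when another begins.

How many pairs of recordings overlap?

7

Sorted by start: Chamber Soundcheck, Full Block, Brass Rehearsal, Tech Warm-up, Vocals Soundcheck, Chamber Overdub, Vocals Mixing, Rhythm Run-through, Strings Take.
Full Block starts before Chamber Soundcheck ends → Chamber Soundcheck and Full Block overlap.
Brass Rehearsal starts exactly when Chamber Soundcheck ends (back-to-back, no overlap); Chamber Soundcheck is clear from here.
Brass Rehearsal starts before Full Block ends → Full Block and Brass Rehearsal overlap.
Tech Warm-up starts after Full Block ends; Full Block is clear from here.
Tech Warm-up starts after Brass Rehearsal ends; Brass Rehearsal is clear from here.
Vocals Soundcheck starts before Tech Warm-up ends → Tech Warm-up and Vocals Soundcheck overlap.
Chamber Overdub starts after Tech Warm-up ends; Tech Warm-up is clear from here.
Chamber Overdub starts after Vocals Soundcheck ends; Vocals Soundcheck is clear from here.
Vocals Mixing starts before Chamber Overdub ends → Chamber Overdub and Vocals Mixing overlap.
Rhythm Run-through starts before Chamber Overdub ends → Chamber Overdub and Rhythm Run-through overlap.
Strings Take starts before Chamber Overdub ends → Chamber Overdub and Strings Take overlap.
Rhythm Run-through starts before Vocals Mixing ends → Vocals Mixing and Rhythm Run-through overlap.
Strings Take starts after Vocals Mixing ends.
Strings Take starts after Rhythm Run-through ends.
Overlapping pairs: Brass Rehearsal & Full Block, Chamber Overdub & Rhythm Run-through, Chamber Overdub & Strings Take, Chamber Overdub & Vocals Mixing, Chamber Soundcheck & Full Block, Rhythm Run-through & Vocals Mixing, Tech Warm-up & Vocals Soundcheck — 7 in total.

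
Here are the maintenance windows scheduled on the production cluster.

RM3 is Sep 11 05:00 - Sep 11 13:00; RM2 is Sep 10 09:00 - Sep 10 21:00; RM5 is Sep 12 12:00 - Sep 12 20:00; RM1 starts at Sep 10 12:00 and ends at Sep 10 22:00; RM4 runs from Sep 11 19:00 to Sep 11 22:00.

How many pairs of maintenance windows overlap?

1

Sorted by start: RM2, RM1, RM3, RM4, RM5.
RM1 starts before RM2 ends → RM2 and RM1 overlap.
RM3 starts after RM2 ends — done with RM2.
RM3 starts after RM1 ends — done with RM1.
RM4 starts after RM3 ends — done with RM3.
RM5 starts after RM4 ends.
Overlapping pairs: RM1 & RM2 — 1 in total.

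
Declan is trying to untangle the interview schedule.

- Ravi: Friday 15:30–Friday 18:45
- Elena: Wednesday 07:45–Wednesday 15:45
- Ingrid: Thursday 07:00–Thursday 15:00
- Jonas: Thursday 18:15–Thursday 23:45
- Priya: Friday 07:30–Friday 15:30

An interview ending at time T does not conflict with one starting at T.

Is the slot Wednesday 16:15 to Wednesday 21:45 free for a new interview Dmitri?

Elena: ends Wednesday 15:45 at or before Dmitri starts Wednesday 16:15 → clear.
Ingrid: starts Thursday 07:00 at or after Dmitri ends Wednesday 21:45 → clear.
Jonas: starts Thursday 18:15 at or after Dmitri ends Wednesday 21:45 → clear.
Priya: starts Friday 07:30 at or after Dmitri ends Wednesday 21:45 → clear.
Ravi: starts Friday 15:30 at or after Dmitri ends Wednesday 21:45 → clear.

Yes — the slot is free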